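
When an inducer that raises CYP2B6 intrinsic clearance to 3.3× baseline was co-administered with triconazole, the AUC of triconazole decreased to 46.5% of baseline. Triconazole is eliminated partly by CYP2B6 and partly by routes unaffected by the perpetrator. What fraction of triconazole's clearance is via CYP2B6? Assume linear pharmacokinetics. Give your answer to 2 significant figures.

0.50

Let x = fm,CYP2B6. Because AUC ∝ 1/CL, relative clearance rose to 1/0.465 = 2.151.
Only the CYP2B6 route changed, so 2.151 = x·3.3 + (1 − x), giving x = 0.50.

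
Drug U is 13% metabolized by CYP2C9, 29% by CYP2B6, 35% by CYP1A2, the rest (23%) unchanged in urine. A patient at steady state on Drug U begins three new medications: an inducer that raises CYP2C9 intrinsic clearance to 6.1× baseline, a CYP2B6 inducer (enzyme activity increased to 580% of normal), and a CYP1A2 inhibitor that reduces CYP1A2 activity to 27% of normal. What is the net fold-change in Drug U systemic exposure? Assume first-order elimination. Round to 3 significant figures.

0.357

The CYP2C9 pathway (13% of clearance) is boosted to 6.1× activity: 0.13 × 6.1 = 0.793.
The CYP2B6 pathway (29% of clearance) increases to 5.8× activity: 0.29 × 5.8 = 1.682.
The CYP1A2 pathway (35% of clearance) drops to 0.27× activity: 0.35 × 0.27 = 0.0945.
Non-CYP routes (23%) are unchanged.
Relative clearance = 0.793 + 1.682 + 0.0945 + 0.23 = 2.7995.
Systemic exposure ∝ 1/CL: fold-change = 1 / 2.7995 = 0.357.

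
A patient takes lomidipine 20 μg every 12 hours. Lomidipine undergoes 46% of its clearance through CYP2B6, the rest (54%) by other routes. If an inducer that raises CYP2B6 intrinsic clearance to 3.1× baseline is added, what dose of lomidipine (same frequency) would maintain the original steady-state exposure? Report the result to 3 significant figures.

39.3 μg

The CYP2B6 pathway (46% of clearance) rises to 3.1× activity: 0.46 × 3.1 = 1.426.
Non-CYP routes (54%) are unchanged.
New clearance relative to baseline: 1.426 + 0.54 = 1.966.
To maintain the same steady-state level, dose must scale with clearance: new dose = 20 × 1.966 = 39.3 μg.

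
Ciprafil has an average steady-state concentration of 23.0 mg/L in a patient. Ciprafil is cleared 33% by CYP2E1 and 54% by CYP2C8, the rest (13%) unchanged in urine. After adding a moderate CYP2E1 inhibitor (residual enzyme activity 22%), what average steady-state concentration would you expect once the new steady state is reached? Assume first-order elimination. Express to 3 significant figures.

The CYP2E1 pathway (33% of clearance) is reduced to 0.22× activity: 0.33 × 0.22 = 0.0726.
CYP2C8 (54%) and the residual 13% are unaffected.
Relative clearance = 0.0726 + 0.54 + 0.13 = 0.7426.
With dosing unchanged, average steady-state concentration scales as 1/CL: 23.0 / 0.7426 = 31.0 mg/L.

31.0 mg/L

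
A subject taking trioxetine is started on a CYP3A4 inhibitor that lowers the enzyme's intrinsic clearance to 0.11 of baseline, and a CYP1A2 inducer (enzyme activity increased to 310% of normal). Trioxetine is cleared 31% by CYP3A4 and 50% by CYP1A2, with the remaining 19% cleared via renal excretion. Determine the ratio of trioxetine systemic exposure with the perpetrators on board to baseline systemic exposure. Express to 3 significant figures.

The CYP3A4 pathway (31% of clearance) is reduced to 0.11× activity: 0.31 × 0.11 = 0.0341.
The CYP1A2 pathway (50% of clearance) rises to 3.1× activity: 0.5 × 3.1 = 1.55.
The remaining 19% of clearance is unaffected.
New clearance relative to baseline: 0.0341 + 1.55 + 0.19 = 1.7741.
Systemic exposure ∝ 1/CL: fold-change = 1 / 1.7741 = 0.564.

0.564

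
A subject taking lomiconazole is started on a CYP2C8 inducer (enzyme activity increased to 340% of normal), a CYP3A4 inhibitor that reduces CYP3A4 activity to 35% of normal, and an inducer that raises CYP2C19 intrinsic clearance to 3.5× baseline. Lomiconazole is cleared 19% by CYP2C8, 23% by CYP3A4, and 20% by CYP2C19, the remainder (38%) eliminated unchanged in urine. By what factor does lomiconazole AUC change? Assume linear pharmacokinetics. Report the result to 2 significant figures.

The CYP2C8 pathway (19% of clearance) rises to 3.4× activity: 0.19 × 3.4 = 0.646.
The CYP3A4 pathway (23% of clearance) is reduced to 0.35× activity: 0.23 × 0.35 = 0.0805.
The CYP2C19 pathway (20% of clearance) is boosted to 3.5× activity: 0.2 × 3.5 = 0.7.
The remaining 38% of clearance is unaffected.
New clearance relative to baseline: 0.646 + 0.0805 + 0.7 + 0.38 = 1.8065.
Because AUC varies inversely with clearance, the combined effect is 1 / 1.8065 = 0.55.

0.55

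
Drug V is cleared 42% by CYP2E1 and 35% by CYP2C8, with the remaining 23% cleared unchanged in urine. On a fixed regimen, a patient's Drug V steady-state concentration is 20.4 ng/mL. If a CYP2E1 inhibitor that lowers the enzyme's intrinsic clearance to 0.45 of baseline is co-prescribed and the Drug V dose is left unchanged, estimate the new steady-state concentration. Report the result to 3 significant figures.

The CYP2E1 pathway (42% of clearance) falls to 0.45× activity: 0.42 × 0.45 = 0.189.
CYP2C8 (35%) and the residual 23% are unaffected.
New clearance relative to baseline: 0.189 + 0.35 + 0.23 = 0.769.
New steady-state concentration = baseline ÷ relative clearance = 20.4 / 0.769 = 26.5 ng/mL.

26.5 ng/mL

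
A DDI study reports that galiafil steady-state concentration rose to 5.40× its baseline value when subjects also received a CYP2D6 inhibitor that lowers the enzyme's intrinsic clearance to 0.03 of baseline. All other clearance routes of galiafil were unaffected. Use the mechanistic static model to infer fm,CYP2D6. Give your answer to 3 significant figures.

CL'/CL = 1 / 5.40 = 0.1852
0.03·fm + (1 − fm) = 0.1852
fm = (0.1852 − 1) / (0.03 − 1) = 0.840

0.840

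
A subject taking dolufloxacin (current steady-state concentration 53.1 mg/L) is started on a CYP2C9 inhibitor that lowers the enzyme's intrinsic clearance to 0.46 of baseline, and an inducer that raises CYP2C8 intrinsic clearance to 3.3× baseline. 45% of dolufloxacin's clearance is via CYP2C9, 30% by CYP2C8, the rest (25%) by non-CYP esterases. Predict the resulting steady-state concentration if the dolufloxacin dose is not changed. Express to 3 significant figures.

The CYP2C9 pathway (45% of clearance) is reduced to 0.46× activity: 0.45 × 0.46 = 0.207.
The CYP2C8 pathway (30% of clearance) rises to 3.3× activity: 0.3 × 3.3 = 0.99.
The remaining 25% of clearance is unaffected.
Relative clearance = 0.207 + 0.99 + 0.25 = 1.447.
New steady-state concentration = 53.1 / 1.447 = 36.7 mg/L (concentration scales inversely with clearance).

36.7 mg/L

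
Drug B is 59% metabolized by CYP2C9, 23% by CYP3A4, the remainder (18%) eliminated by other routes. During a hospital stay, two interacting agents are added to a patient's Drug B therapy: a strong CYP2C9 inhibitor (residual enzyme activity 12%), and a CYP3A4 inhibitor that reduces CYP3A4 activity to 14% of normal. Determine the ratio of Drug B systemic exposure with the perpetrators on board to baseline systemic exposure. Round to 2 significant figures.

3.5

CYP2C9: 0.59 × 0.12 = 0.0708
CYP3A4: 0.23 × 0.14 = 0.0322
Other: 0.18 (unchanged)
New clearance relative to baseline: 0.0708 + 0.0322 + 0.18 = 0.283.
Systemic exposure ∝ 1/CL: fold-change = 1 / 0.283 = 3.5.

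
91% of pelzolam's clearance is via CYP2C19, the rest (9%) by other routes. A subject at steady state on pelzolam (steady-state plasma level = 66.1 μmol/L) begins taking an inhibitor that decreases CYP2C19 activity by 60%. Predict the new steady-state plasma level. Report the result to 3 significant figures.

146 μmol/L

The CYP2C19 pathway (91% of clearance) is reduced to 0.4× activity: 0.91 × 0.4 = 0.364.
Non-CYP routes (9%) are unchanged.
Relative clearance = 0.364 + 0.09 = 0.454.
New steady-state plasma level = baseline ÷ relative clearance = 66.1 / 0.454 = 146 μmol/L.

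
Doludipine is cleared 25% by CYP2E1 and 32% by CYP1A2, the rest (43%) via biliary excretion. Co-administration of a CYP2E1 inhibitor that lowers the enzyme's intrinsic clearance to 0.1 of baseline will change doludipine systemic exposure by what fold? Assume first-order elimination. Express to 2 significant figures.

The CYP2E1 pathway (25% of clearance) drops to 0.1× activity: 0.25 × 0.1 = 0.025.
CYP1A2 (32%) and the residual 43% are unaffected.
Relative clearance = 0.025 + 0.32 + 0.43 = 0.775.
Since systemic exposure ∝ 1/CL, the ratio is 1 / 0.775 = 1.3.

1.3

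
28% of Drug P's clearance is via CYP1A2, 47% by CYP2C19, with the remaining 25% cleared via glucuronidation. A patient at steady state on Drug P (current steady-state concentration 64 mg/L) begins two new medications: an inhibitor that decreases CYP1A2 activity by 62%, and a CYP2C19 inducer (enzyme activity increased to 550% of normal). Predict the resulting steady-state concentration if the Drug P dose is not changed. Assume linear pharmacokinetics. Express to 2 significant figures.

CYP1A2: 0.28 × 0.38 = 0.1064
CYP2C19: 0.47 × 5.5 = 2.585
Other: 0.25 (unchanged)
New clearance relative to baseline: 0.1064 + 2.585 + 0.25 = 2.9414.
New steady-state concentration = 64 / 2.9414 = 22 mg/L (concentration scales inversely with clearance).

22 mg/L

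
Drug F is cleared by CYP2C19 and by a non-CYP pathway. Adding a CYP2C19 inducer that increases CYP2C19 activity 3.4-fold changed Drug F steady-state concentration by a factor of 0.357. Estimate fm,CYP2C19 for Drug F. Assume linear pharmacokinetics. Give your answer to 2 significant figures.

0.75

Let fm be the CYP2C19 fraction. New clearance relative to baseline = fm × 3.4 + (1 − fm).
Steady-state concentration ratio = 1 / (new CL fraction), so new CL fraction = 1 / 0.357 = 2.801.
fm × 3.4 + 1 − fm = 2.801  ⇒  fm × (3.4 − 1) = 1.801  ⇒  fm = 0.75.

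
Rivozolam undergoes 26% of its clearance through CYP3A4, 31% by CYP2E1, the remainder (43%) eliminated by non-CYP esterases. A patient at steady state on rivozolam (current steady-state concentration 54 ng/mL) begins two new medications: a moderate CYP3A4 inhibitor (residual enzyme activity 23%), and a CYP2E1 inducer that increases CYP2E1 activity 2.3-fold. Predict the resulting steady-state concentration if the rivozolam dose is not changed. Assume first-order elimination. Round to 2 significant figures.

CYP3A4: 0.26 × 0.23 = 0.0598
CYP2E1: 0.31 × 2.3 = 0.713
Other: 0.43 (unchanged)
New clearance relative to baseline: 0.0598 + 0.713 + 0.43 = 1.2028.
New steady-state concentration = 54 / 1.2028 = 45 ng/mL (concentration scales inversely with clearance).

45 ng/mL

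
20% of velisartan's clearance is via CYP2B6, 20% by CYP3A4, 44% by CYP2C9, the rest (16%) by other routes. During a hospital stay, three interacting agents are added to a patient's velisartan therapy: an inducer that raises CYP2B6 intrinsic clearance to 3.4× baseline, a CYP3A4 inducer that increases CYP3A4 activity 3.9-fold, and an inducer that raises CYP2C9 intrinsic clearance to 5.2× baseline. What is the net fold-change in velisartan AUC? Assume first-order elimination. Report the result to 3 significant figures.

0.256

The CYP2B6 pathway (20% of clearance) increases to 3.4× activity: 0.2 × 3.4 = 0.68.
The CYP3A4 pathway (20% of clearance) increases to 3.9× activity: 0.2 × 3.9 = 0.78.
The CYP2C9 pathway (44% of clearance) increases to 5.2× activity: 0.44 × 5.2 = 2.288.
The remaining 16% of clearance is unaffected.
New clearance relative to baseline: 0.68 + 0.78 + 2.288 + 0.16 = 3.908.
Because AUC varies inversely with clearance, the combined effect is 1 / 3.908 = 0.256.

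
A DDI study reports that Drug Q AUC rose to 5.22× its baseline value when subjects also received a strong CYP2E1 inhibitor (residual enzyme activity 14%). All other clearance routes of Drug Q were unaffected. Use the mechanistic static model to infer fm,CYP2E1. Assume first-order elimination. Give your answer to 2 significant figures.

CL'/CL = 1 / 5.22 = 0.1916
0.14·fm + (1 − fm) = 0.1916
fm = (0.1916 − 1) / (0.14 − 1) = 0.94

0.94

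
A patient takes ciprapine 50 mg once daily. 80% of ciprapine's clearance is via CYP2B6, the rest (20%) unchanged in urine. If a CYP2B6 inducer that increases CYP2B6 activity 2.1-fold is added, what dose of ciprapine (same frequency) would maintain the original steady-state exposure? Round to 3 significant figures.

94.0 mg

The CYP2B6 pathway (80% of clearance) increases to 2.1× activity: 0.8 × 2.1 = 1.68.
The remaining 20% of clearance is unaffected.
New clearance relative to baseline: 1.68 + 0.2 = 1.88.
Exposure is unchanged when dose changes in proportion to clearance. New dose = 50 mg × 1.88 = 94.0 mg.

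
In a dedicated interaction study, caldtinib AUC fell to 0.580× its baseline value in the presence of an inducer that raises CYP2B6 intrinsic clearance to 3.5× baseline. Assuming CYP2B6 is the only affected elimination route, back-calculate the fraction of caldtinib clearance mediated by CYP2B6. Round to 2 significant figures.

Let x = fm,CYP2B6. Because AUC ∝ 1/CL, relative clearance rose to 1/0.580 = 1.724.
Setting x·3.5 + (1 − x) = 1.724 and solving: x = (1.724 − 1)/(3.5 − 1) = 0.29.

0.29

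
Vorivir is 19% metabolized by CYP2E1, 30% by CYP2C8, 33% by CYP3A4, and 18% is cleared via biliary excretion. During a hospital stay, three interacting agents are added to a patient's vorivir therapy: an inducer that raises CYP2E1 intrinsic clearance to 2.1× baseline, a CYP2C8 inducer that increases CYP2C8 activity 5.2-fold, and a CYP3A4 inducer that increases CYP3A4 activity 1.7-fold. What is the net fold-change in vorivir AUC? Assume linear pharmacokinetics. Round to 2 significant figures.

The CYP2E1 pathway (19% of clearance) rises to 2.1× activity: 0.19 × 2.1 = 0.399.
The CYP2C8 pathway (30% of clearance) rises to 5.2× activity: 0.3 × 5.2 = 1.56.
The CYP3A4 pathway (33% of clearance) increases to 1.7× activity: 0.33 × 1.7 = 0.561.
Non-CYP routes (18%) are unchanged.
CL_new/CL_old = 0.399 + 1.56 + 0.561 + 0.18 = 2.7.
Because AUC varies inversely with clearance, the combined effect is 1 / 2.7 = 0.37.

0.37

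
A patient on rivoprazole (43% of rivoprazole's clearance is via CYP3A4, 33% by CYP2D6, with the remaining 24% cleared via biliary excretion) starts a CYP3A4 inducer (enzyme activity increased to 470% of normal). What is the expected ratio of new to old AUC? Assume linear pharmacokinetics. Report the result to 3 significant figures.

0.386

The CYP3A4 pathway (43% of clearance) increases to 4.7× activity: 0.43 × 4.7 = 2.021.
CYP2D6 (33%) and the residual 24% are unaffected.
New clearance relative to baseline: 2.021 + 0.33 + 0.24 = 2.591.
AUC is inversely proportional to clearance, so the fold-change is 1 / 2.591 = 0.386.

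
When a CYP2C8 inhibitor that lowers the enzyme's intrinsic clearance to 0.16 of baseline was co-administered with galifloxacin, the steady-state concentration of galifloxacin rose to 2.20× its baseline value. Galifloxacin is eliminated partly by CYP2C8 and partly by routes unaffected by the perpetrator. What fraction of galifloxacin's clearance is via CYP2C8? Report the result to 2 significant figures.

0.65

Write x for the fraction cleared via CYP2C8. The observed steady-state concentration change means clearance fell to 1/2.20 = 0.4545 of baseline.
Only the CYP2C8 route changed, so 0.4545 = x·0.16 + (1 − x), giving x = 0.65.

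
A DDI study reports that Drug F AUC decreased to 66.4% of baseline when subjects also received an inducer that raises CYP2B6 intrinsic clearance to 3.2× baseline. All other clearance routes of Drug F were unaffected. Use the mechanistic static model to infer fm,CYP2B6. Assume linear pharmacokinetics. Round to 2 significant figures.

Let x = fm,CYP2B6. Because AUC ∝ 1/CL, relative clearance rose to 1/0.664 = 1.506.
Only the CYP2B6 route changed, so 1.506 = x·3.2 + (1 − x), giving x = 0.23.

0.23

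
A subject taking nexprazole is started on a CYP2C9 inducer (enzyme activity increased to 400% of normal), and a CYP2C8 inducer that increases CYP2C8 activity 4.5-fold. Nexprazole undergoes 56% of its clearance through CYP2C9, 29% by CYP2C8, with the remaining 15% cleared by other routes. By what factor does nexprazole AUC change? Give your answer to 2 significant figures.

CYP2C9: 0.56 × 4 = 2.24
CYP2C8: 0.29 × 4.5 = 1.305
Other: 0.15 (unchanged)
New clearance relative to baseline: 2.24 + 1.305 + 0.15 = 3.695.
Net AUC ratio = 1 / 3.695 = 0.27.

0.27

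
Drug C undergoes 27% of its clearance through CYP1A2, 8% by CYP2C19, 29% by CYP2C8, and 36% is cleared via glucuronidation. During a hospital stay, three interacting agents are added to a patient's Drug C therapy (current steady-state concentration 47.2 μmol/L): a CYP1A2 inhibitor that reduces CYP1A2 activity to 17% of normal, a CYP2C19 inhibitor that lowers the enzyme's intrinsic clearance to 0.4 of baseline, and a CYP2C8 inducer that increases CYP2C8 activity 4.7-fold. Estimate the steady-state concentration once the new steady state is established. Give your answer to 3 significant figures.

CYP1A2: 0.27 × 0.17 = 0.0459
CYP2C19: 0.08 × 0.4 = 0.032
CYP2C8: 0.29 × 4.7 = 1.363
Other: 0.36 (unchanged)
New clearance relative to baseline: 0.0459 + 0.032 + 1.363 + 0.36 = 1.8009.
New steady-state concentration = 47.2 / 1.8009 = 26.2 μmol/L (concentration scales inversely with clearance).

26.2 μmol/L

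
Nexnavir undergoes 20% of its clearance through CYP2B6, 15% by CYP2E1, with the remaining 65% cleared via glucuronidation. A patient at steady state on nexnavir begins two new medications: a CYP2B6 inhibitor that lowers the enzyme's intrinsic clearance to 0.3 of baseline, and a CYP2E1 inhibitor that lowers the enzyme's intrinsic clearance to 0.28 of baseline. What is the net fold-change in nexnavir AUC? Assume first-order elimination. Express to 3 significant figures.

The CYP2B6 pathway (20% of clearance) is reduced to 0.3× activity: 0.2 × 0.3 = 0.06.
The CYP2E1 pathway (15% of clearance) falls to 0.28× activity: 0.15 × 0.28 = 0.042.
Non-CYP routes (65%) are unchanged.
Relative clearance = 0.06 + 0.042 + 0.65 = 0.752.
Because AUC varies inversely with clearance, the combined effect is 1 / 0.752 = 1.33.

1.33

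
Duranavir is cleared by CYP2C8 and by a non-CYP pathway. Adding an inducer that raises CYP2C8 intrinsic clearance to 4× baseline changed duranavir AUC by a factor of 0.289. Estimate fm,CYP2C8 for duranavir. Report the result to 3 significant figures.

Let x = fm,CYP2C8. Because AUC ∝ 1/CL, relative clearance rose to 1/0.289 = 3.46.
Only the CYP2C8 route changed, so 3.46 = x·4 + (1 − x), giving x = 0.820.

0.820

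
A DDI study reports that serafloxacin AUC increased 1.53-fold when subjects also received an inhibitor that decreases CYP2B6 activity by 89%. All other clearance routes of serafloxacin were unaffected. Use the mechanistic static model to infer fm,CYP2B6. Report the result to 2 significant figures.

0.39

CL'/CL = 1 / 1.53 = 0.6536
0.11·fm + (1 − fm) = 0.6536
fm = (0.6536 − 1) / (0.11 − 1) = 0.39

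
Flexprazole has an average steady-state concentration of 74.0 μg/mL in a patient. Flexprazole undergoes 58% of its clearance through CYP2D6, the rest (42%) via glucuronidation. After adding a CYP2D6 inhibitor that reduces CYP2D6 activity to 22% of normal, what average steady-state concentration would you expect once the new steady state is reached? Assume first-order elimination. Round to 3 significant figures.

CYP2D6: 0.58 × 0.22 = 0.1276
Other: 0.42 (unchanged)
CL_new/CL_old = 0.1276 + 0.42 = 0.5476.
With dosing unchanged, average steady-state concentration scales as 1/CL: 74.0 / 0.5476 = 135 μg/mL.

135 μg/mL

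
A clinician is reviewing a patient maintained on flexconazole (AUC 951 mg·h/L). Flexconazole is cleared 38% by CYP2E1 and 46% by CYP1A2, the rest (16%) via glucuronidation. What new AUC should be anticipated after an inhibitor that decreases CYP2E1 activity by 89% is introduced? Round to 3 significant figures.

The CYP2E1 pathway (38% of clearance) falls to 0.11× activity: 0.38 × 0.11 = 0.0418.
CYP1A2 (46%) and the residual 16% are unaffected.
New clearance relative to baseline: 0.0418 + 0.46 + 0.16 = 0.6618.
AUC ∝ 1/CL, so new value = 951 / 0.6618 = 1.44 × 10³ mg·h/L.

1.44 × 10³ mg·h/L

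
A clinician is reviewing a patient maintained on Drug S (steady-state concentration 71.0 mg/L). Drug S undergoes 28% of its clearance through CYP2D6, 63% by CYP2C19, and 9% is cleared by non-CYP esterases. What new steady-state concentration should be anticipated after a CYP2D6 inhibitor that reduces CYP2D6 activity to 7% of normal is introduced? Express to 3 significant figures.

The CYP2D6 pathway (28% of clearance) falls to 0.07× activity: 0.28 × 0.07 = 0.0196.
CYP2C19 (63%) and the residual 9% are unaffected.
CL_new/CL_old = 0.0196 + 0.63 + 0.09 = 0.7396.
With dosing unchanged, steady-state concentration scales as 1/CL: 71.0 / 0.7396 = 96.0 mg/L.

96.0 mg/L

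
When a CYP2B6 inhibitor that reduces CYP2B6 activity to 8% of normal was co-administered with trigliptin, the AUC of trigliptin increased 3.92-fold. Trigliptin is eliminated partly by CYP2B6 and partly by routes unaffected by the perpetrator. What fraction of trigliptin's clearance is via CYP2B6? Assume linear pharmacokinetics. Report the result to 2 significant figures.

CL'/CL = 1 / 3.92 = 0.2551
0.08·fm + (1 − fm) = 0.2551
fm = (0.2551 − 1) / (0.08 − 1) = 0.81

0.81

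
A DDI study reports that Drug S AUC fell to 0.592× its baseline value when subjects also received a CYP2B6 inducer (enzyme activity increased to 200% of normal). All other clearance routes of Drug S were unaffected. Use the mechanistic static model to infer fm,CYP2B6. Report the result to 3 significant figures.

CL'/CL = 1 / 0.592 = 1.689
2·fm + (1 − fm) = 1.689
fm = (1.689 − 1) / (2 − 1) = 0.689

0.689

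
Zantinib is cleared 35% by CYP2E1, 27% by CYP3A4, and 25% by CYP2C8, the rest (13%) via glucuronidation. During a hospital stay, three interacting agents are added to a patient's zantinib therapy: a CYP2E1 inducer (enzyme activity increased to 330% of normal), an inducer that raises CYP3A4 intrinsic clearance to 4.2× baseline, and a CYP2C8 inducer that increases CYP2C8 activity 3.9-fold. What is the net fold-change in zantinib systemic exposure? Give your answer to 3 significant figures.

CYP2E1: 0.35 × 3.3 = 1.155
CYP3A4: 0.27 × 4.2 = 1.134
CYP2C8: 0.25 × 3.9 = 0.975
Other: 0.13 (unchanged)
CL_new/CL_old = 1.155 + 1.134 + 0.975 + 0.13 = 3.394.
Net systemic exposure ratio = 1 / 3.394 = 0.295.

0.295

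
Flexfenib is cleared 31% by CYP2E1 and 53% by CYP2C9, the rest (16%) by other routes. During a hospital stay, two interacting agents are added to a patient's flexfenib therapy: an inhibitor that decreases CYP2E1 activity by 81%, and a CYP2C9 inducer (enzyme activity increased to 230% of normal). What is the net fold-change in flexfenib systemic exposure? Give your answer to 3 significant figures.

0.695

The CYP2E1 pathway (31% of clearance) falls to 0.19× activity: 0.31 × 0.19 = 0.0589.
The CYP2C9 pathway (53% of clearance) increases to 2.3× activity: 0.53 × 2.3 = 1.219.
Non-CYP routes (16%) are unchanged.
New clearance relative to baseline: 0.0589 + 1.219 + 0.16 = 1.4379.
Because systemic exposure varies inversely with clearance, the combined effect is 1 / 1.4379 = 0.695.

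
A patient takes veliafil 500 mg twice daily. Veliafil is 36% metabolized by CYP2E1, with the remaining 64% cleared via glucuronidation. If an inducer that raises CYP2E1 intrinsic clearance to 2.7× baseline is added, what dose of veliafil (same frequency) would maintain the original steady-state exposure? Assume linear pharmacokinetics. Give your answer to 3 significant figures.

806 mg

CYP2E1: 0.36 × 2.7 = 0.972
Other: 0.64 (unchanged)
CL_new/CL_old = 0.972 + 0.64 = 1.612.
Exposure is unchanged when dose changes in proportion to clearance. New dose = 500 mg × 1.612 = 806 mg.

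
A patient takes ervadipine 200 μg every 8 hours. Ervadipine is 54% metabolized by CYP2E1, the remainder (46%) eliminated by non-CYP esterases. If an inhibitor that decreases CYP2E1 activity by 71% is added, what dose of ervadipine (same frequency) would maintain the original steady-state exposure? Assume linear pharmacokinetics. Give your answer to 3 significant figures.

The CYP2E1 pathway (54% of clearance) falls to 0.29× activity: 0.54 × 0.29 = 0.1566.
Non-CYP routes (46%) are unchanged.
Relative clearance = 0.1566 + 0.46 = 0.6166.
Exposure is unchanged when dose changes in proportion to clearance. New dose = 200 μg × 0.6166 = 123 μg.

123 μg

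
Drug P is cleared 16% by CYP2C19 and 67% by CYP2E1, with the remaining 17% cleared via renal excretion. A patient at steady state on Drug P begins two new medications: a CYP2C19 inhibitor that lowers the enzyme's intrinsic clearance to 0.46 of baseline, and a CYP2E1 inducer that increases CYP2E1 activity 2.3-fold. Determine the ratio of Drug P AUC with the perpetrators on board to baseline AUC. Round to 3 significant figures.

0.560

The CYP2C19 pathway (16% of clearance) is reduced to 0.46× activity: 0.16 × 0.46 = 0.0736.
The CYP2E1 pathway (67% of clearance) increases to 2.3× activity: 0.67 × 2.3 = 1.541.
The remaining 17% of clearance is unaffected.
New clearance relative to baseline: 0.0736 + 1.541 + 0.17 = 1.7846.
Because AUC varies inversely with clearance, the combined effect is 1 / 1.7846 = 0.560.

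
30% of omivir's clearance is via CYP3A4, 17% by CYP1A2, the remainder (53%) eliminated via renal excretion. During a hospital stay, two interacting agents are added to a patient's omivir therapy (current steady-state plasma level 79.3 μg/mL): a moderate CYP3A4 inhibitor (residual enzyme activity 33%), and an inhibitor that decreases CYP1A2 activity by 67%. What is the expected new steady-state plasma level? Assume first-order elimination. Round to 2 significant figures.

1.2 × 10² μg/mL

CYP3A4: 0.3 × 0.33 = 0.099
CYP1A2: 0.17 × 0.33 = 0.0561
Other: 0.53 (unchanged)
Relative clearance = 0.099 + 0.0561 + 0.53 = 0.6851.
Dividing the baseline by the relative clearance: 79.3 / 0.6851 = 1.2 × 10² μg/mL.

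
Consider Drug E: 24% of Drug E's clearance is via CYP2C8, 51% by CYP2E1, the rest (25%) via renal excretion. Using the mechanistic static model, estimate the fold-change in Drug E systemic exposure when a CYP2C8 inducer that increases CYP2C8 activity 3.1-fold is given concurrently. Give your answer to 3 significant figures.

The CYP2C8 pathway (24% of clearance) rises to 3.1× activity: 0.24 × 3.1 = 0.744.
CYP2E1 (51%) and the residual 25% are unaffected.
New clearance relative to baseline: 0.744 + 0.51 + 0.25 = 1.504.
Systemic exposure ratio = CL_old/CL_new = 1 / 1.504 = 0.665.

0.665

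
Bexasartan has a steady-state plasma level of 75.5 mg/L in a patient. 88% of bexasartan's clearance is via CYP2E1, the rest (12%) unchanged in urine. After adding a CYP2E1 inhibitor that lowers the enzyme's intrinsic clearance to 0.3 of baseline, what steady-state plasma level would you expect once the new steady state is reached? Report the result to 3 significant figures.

The CYP2E1 pathway (88% of clearance) falls to 0.3× activity: 0.88 × 0.3 = 0.264.
Non-CYP routes (12%) are unchanged.
Relative clearance = 0.264 + 0.12 = 0.384.
Steady-state plasma level ∝ 1/CL, so new value = 75.5 / 0.384 = 197 mg/L.

197 mg/L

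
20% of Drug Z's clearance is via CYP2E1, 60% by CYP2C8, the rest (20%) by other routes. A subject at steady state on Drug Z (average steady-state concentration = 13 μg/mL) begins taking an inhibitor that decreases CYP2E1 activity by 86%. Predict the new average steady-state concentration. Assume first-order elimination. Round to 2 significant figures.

The CYP2E1 pathway (20% of clearance) is reduced to 0.14× activity: 0.2 × 0.14 = 0.028.
CYP2C8 (60%) and the residual 20% are unaffected.
Relative clearance = 0.028 + 0.6 + 0.2 = 0.828.
New average steady-state concentration = baseline ÷ relative clearance = 13 / 0.828 = 16 μg/mL.

16 μg/mL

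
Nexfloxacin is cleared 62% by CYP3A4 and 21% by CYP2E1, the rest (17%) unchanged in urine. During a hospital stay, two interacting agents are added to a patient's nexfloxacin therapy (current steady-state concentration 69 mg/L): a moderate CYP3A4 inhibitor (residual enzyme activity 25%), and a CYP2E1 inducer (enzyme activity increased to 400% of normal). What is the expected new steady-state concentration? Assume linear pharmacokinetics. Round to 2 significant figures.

The CYP3A4 pathway (62% of clearance) drops to 0.25× activity: 0.62 × 0.25 = 0.155.
The CYP2E1 pathway (21% of clearance) is boosted to 4× activity: 0.21 × 4 = 0.84.
The remaining 17% of clearance is unaffected.
CL_new/CL_old = 0.155 + 0.84 + 0.17 = 1.165.
Dividing the baseline by the relative clearance: 69 / 1.165 = 59 mg/L.

59 mg/L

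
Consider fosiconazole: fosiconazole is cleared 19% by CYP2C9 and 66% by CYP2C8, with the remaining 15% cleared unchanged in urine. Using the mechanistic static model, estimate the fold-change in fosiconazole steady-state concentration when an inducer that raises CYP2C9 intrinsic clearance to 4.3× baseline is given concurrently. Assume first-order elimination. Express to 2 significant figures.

The CYP2C9 pathway (19% of clearance) increases to 4.3× activity: 0.19 × 4.3 = 0.817.
CYP2C8 (66%) and the residual 15% are unaffected.
Relative clearance = 0.817 + 0.66 + 0.15 = 1.627.
Steady-state concentration ratio = CL_old/CL_new = 1 / 1.627 = 0.61.

0.61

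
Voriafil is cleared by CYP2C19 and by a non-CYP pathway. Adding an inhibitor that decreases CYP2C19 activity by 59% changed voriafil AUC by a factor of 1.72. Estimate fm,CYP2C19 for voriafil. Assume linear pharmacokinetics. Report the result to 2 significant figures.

Call the CYP2C19 fraction fm. After the interaction, CL_new/CL_old = fm × 0.41 + (1 − fm).
AUC ratio = 1 / (new CL fraction), so new CL fraction = 1 / 1.72 = 0.5814.
fm × 0.41 + 1 − fm = 0.5814  ⇒  fm × (0.41 − 1) = −0.4186  ⇒  fm = 0.71.

0.71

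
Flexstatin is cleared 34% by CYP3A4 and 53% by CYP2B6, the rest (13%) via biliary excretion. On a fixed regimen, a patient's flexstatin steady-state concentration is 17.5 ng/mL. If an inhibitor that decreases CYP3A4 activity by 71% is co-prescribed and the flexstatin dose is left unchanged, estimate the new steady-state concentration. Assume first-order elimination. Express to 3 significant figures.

23.1 ng/mL

The CYP3A4 pathway (34% of clearance) is reduced to 0.29× activity: 0.34 × 0.29 = 0.0986.
CYP2B6 (53%) and the residual 13% are unaffected.
CL_new/CL_old = 0.0986 + 0.53 + 0.13 = 0.7586.
With dosing unchanged, steady-state concentration scales as 1/CL: 17.5 / 0.7586 = 23.1 ng/mL.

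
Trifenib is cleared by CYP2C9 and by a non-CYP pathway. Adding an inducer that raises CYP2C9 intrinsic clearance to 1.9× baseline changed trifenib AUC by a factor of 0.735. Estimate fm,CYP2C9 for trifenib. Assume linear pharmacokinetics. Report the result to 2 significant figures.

0.40

Write x for the fraction cleared via CYP2C9. The observed AUC change means clearance rose to 1/0.735 = 1.361 of baseline.
Setting x·1.9 + (1 − x) = 1.361 and solving: x = (1.361 − 1)/(1.9 − 1) = 0.40.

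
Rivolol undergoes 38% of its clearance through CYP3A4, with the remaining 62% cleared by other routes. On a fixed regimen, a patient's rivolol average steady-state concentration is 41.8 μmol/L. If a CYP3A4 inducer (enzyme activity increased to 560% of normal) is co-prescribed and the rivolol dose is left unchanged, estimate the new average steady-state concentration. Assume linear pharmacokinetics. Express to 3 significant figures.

15.2 μmol/L

The CYP3A4 pathway (38% of clearance) rises to 5.6× activity: 0.38 × 5.6 = 2.128.
Non-CYP routes (62%) are unchanged.
New clearance relative to baseline: 2.128 + 0.62 = 2.748.
Average steady-state concentration ∝ 1/CL, so new value = 41.8 / 2.748 = 15.2 μmol/L.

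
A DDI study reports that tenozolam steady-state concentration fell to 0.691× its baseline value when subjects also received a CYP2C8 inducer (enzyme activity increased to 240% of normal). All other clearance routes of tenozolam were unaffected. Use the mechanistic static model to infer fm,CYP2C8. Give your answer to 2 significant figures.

0.32

Let x = fm,CYP2C8. Because steady-state concentration ∝ 1/CL, relative clearance rose to 1/0.691 = 1.447.
Setting x·2.4 + (1 − x) = 1.447 and solving: x = (1.447 − 1)/(2.4 − 1) = 0.32.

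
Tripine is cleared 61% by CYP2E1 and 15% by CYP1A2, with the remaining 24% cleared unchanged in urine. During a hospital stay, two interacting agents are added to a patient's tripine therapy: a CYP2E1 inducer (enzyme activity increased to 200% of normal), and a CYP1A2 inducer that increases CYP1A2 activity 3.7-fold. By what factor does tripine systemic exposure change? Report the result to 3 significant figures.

0.496

CYP2E1: 0.61 × 2 = 1.22
CYP1A2: 0.15 × 3.7 = 0.555
Other: 0.24 (unchanged)
New clearance relative to baseline: 1.22 + 0.555 + 0.24 = 2.015.
Net systemic exposure ratio = 1 / 2.015 = 0.496.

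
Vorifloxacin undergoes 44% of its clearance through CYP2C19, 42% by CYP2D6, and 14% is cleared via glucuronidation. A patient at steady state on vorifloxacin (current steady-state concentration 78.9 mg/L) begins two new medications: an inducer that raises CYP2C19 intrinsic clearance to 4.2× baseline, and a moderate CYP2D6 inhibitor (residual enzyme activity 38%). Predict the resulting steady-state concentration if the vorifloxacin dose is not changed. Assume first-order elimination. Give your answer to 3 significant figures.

36.7 mg/L

CYP2C19: 0.44 × 4.2 = 1.848
CYP2D6: 0.42 × 0.38 = 0.1596
Other: 0.14 (unchanged)
New clearance relative to baseline: 1.848 + 0.1596 + 0.14 = 2.1476.
Steady-state concentration ∝ 1/CL: new value = 78.9 / 2.1476 = 36.7 mg/L.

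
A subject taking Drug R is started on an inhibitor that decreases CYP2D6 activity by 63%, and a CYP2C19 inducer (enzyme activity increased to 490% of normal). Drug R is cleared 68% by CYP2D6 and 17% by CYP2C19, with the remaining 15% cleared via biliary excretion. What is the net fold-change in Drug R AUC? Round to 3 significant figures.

The CYP2D6 pathway (68% of clearance) falls to 0.37× activity: 0.68 × 0.37 = 0.2516.
The CYP2C19 pathway (17% of clearance) increases to 4.9× activity: 0.17 × 4.9 = 0.833.
Non-CYP routes (15%) are unchanged.
Relative clearance = 0.2516 + 0.833 + 0.15 = 1.2346.
AUC ∝ 1/CL: fold-change = 1 / 1.2346 = 0.810.

0.810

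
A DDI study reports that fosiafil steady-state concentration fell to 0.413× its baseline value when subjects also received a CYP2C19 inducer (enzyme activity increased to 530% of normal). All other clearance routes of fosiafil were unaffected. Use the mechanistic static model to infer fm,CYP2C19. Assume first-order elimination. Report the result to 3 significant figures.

0.331

Call the CYP2C19 fraction fm. After the interaction, CL_new/CL_old = fm × 5.3 + (1 − fm).
Steady-state concentration ratio = 1 / (new CL fraction), so new CL fraction = 1 / 0.413 = 2.421.
fm × 5.3 + 1 − fm = 2.421  ⇒  fm × (5.3 − 1) = 1.421  ⇒  fm = 0.331.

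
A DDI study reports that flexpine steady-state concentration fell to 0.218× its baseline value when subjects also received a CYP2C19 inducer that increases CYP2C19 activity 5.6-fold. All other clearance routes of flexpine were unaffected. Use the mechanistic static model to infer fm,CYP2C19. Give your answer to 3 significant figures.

Let x = fm,CYP2C19. Because steady-state concentration ∝ 1/CL, relative clearance rose to 1/0.218 = 4.587.
Setting x·5.6 + (1 − x) = 4.587 and solving: x = (4.587 − 1)/(5.6 − 1) = 0.780.

0.780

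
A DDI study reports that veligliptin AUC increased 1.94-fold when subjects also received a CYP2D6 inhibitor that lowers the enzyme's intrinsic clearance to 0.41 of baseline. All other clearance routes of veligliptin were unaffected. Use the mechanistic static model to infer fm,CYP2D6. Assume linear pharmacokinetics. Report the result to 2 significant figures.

0.82

Let x = fm,CYP2D6. Because AUC ∝ 1/CL, relative clearance fell to 1/1.94 = 0.5155.
Only the CYP2D6 route changed, so 0.5155 = x·0.41 + (1 − x), giving x = 0.82.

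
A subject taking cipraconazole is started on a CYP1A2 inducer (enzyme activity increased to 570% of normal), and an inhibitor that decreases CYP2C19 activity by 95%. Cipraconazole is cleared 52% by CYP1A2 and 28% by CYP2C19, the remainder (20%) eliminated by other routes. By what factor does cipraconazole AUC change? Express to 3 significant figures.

The CYP1A2 pathway (52% of clearance) rises to 5.7× activity: 0.52 × 5.7 = 2.964.
The CYP2C19 pathway (28% of clearance) is reduced to 0.05× activity: 0.28 × 0.05 = 0.014.
Non-CYP routes (20%) are unchanged.
CL_new/CL_old = 2.964 + 0.014 + 0.2 = 3.178.
Net AUC ratio = 1 / 3.178 = 0.315.

0.315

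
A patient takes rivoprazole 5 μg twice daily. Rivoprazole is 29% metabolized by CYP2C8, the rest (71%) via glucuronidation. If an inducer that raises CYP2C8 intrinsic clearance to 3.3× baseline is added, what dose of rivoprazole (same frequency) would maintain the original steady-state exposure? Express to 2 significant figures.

8.3 μg

The CYP2C8 pathway (29% of clearance) rises to 3.3× activity: 0.29 × 3.3 = 0.957.
Non-CYP routes (71%) are unchanged.
New clearance relative to baseline: 0.957 + 0.71 = 1.667.
Css,avg = (dose rate)/CL, so holding Css fixed requires dose ∝ CL: 5 × 1.667 = 8.3 μg.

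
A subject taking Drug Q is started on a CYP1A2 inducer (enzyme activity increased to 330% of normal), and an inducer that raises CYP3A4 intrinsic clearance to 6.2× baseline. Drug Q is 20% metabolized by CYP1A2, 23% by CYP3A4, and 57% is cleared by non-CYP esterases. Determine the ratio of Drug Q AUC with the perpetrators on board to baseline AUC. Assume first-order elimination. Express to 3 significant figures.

CYP1A2: 0.2 × 3.3 = 0.66
CYP3A4: 0.23 × 6.2 = 1.426
Other: 0.57 (unchanged)
Relative clearance = 0.66 + 1.426 + 0.57 = 2.656.
Net AUC ratio = 1 / 2.656 = 0.377.

0.377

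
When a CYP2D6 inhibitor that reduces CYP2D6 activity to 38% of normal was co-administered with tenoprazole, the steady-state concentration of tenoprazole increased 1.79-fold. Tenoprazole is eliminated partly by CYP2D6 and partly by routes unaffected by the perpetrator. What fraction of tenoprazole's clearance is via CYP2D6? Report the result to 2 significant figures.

0.71

CL'/CL = 1 / 1.79 = 0.5587
0.38·fm + (1 − fm) = 0.5587
fm = (0.5587 − 1) / (0.38 − 1) = 0.71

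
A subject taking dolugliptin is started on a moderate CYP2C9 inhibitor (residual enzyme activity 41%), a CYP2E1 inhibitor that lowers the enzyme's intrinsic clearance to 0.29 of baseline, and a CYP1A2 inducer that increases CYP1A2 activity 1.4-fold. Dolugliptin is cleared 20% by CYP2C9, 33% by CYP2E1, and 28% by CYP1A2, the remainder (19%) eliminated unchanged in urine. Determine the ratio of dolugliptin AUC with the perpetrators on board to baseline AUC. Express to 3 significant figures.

The CYP2C9 pathway (20% of clearance) is reduced to 0.41× activity: 0.2 × 0.41 = 0.082.
The CYP2E1 pathway (33% of clearance) falls to 0.29× activity: 0.33 × 0.29 = 0.0957.
The CYP1A2 pathway (28% of clearance) is boosted to 1.4× activity: 0.28 × 1.4 = 0.392.
Non-CYP routes (19%) are unchanged.
Relative clearance = 0.082 + 0.0957 + 0.392 + 0.19 = 0.7597.
Because AUC varies inversely with clearance, the combined effect is 1 / 0.7597 = 1.32.

1.32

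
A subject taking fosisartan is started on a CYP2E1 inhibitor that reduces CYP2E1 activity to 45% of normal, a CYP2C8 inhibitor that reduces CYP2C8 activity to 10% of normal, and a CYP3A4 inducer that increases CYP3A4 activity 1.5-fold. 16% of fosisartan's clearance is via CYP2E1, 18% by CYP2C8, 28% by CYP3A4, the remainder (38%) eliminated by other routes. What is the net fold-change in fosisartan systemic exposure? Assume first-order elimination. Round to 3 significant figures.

The CYP2E1 pathway (16% of clearance) falls to 0.45× activity: 0.16 × 0.45 = 0.072.
The CYP2C8 pathway (18% of clearance) is reduced to 0.1× activity: 0.18 × 0.1 = 0.018.
The CYP3A4 pathway (28% of clearance) is boosted to 1.5× activity: 0.28 × 1.5 = 0.42.
Non-CYP routes (38%) are unchanged.
New clearance relative to baseline: 0.072 + 0.018 + 0.42 + 0.38 = 0.89.
Systemic exposure ∝ 1/CL: fold-change = 1 / 0.89 = 1.12.

1.12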